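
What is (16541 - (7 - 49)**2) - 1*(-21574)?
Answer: 36351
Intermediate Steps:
(16541 - (7 - 49)**2) - 1*(-21574) = (16541 - 1*(-42)**2) + 21574 = (16541 - 1*1764) + 21574 = (16541 - 1764) + 21574 = 14777 + 21574 = 36351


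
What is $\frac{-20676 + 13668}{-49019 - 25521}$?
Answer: $\frac{1752}{18635} \approx 0.094017$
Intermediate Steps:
$\frac{-20676 + 13668}{-49019 - 25521} = - \frac{7008}{-74540} = \left(-7008\right) \left(- \frac{1}{74540}\right) = \frac{1752}{18635}$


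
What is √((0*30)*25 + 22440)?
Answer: 2*√5610 ≈ 149.80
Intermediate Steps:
√((0*30)*25 + 22440) = √(0*25 + 22440) = √(0 + 22440) = √22440 = 2*√5610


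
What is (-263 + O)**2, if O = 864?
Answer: 361201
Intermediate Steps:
(-263 + O)**2 = (-263 + 864)**2 = 601**2 = 361201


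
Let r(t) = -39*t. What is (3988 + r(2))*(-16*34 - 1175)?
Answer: -6721290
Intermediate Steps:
(3988 + r(2))*(-16*34 - 1175) = (3988 - 39*2)*(-16*34 - 1175) = (3988 - 78)*(-544 - 1175) = 3910*(-1719) = -6721290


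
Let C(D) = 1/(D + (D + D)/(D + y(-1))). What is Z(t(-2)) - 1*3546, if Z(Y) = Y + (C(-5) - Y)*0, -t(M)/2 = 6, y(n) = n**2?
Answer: -3558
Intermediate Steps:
t(M) = -12 (t(M) = -2*6 = -12)
C(D) = 1/(D + 2*D/(1 + D)) (C(D) = 1/(D + (D + D)/(D + (-1)**2)) = 1/(D + (2*D)/(D + 1)) = 1/(D + (2*D)/(1 + D)) = 1/(D + 2*D/(1 + D)))
Z(Y) = Y (Z(Y) = Y + ((1 - 5)/((-5)*(3 - 5)) - Y)*0 = Y + (-1/5*(-4)/(-2) - Y)*0 = Y + (-1/5*(-1/2)*(-4) - Y)*0 = Y + (-2/5 - Y)*0 = Y + 0 = Y)
Z(t(-2)) - 1*3546 = -12 - 1*3546 = -12 - 3546 = -3558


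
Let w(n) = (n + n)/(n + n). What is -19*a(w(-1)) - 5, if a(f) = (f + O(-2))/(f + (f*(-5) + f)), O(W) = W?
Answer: -34/3 ≈ -11.333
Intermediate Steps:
w(n) = 1 (w(n) = (2*n)/((2*n)) = (2*n)*(1/(2*n)) = 1)
a(f) = -(-2 + f)/(3*f) (a(f) = (f - 2)/(f + (f*(-5) + f)) = (-2 + f)/(f + (-5*f + f)) = (-2 + f)/(f - 4*f) = (-2 + f)/((-3*f)) = (-2 + f)*(-1/(3*f)) = -(-2 + f)/(3*f))
-19*a(w(-1)) - 5 = -19*(2 - 1*1)/(3*1) - 5 = -19*(2 - 1)/3 - 5 = -19/3 - 5 = -34/3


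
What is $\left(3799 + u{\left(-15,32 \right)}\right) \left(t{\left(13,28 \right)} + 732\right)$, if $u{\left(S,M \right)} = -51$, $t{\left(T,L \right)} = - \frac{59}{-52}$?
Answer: $\frac{35721251}{13} \approx 2.7478 \cdot 10^{6}$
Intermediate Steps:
$t{\left(T,L \right)} = \frac{59}{52}$ ($t{\left(T,L \right)} = \left(-59\right) \left(- \frac{1}{52}\right) = \frac{59}{52}$)
$\left(3799 + u{\left(-15,32 \right)}\right) \left(t{\left(13,28 \right)} + 732\right) = \left(3799 - 51\right) \left(\frac{59}{52} + 732\right) = 3748 \cdot \frac{38123}{52} = \frac{35721251}{13}$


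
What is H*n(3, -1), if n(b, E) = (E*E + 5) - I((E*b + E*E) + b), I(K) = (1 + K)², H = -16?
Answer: -32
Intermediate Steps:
n(b, E) = 5 + E² - (1 + b + E² + E*b)² (n(b, E) = (E*E + 5) - (1 + ((E*b + E*E) + b))² = (E² + 5) - (1 + ((E*b + E²) + b))² = (5 + E²) - (1 + ((E² + E*b) + b))² = (5 + E²) - (1 + (b + E² + E*b))² = (5 + E²) - (1 + b + E² + E*b)² = 5 + E² - (1 + b + E² + E*b)²)
H*n(3, -1) = -16*(5 + (-1)² - (1 + 3 + (-1)² - 1*3)²) = -16*(5 + 1 - (1 + 3 + 1 - 3)²) = -16*(5 + 1 - 1*2²) = -16*(5 + 1 - 1*4) = -16*(5 + 1 - 4) = -16*2 = -32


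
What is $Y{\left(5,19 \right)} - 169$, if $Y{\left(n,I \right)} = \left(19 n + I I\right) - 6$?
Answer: $281$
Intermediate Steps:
$Y{\left(n,I \right)} = -6 + I^{2} + 19 n$ ($Y{\left(n,I \right)} = \left(19 n + I^{2}\right) - 6 = \left(I^{2} + 19 n\right) - 6 = -6 + I^{2} + 19 n$)
$Y{\left(5,19 \right)} - 169 = \left(-6 + 19^{2} + 19 \cdot 5\right) - 169 = \left(-6 + 361 + 95\right) - 169 = 450 - 169 = 281$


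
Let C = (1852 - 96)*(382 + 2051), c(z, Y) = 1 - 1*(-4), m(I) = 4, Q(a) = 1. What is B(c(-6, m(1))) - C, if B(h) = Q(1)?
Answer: -4272347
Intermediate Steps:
c(z, Y) = 5 (c(z, Y) = 1 + 4 = 5)
B(h) = 1
C = 4272348 (C = 1756*2433 = 4272348)
B(c(-6, m(1))) - C = 1 - 1*4272348 = 1 - 4272348 = -4272347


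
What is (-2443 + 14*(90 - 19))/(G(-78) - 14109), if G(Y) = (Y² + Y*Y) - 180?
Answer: 69/101 ≈ 0.68317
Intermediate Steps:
G(Y) = -180 + 2*Y² (G(Y) = (Y² + Y²) - 180 = 2*Y² - 180 = -180 + 2*Y²)
(-2443 + 14*(90 - 19))/(G(-78) - 14109) = (-2443 + 14*(90 - 19))/((-180 + 2*(-78)²) - 14109) = (-2443 + 14*71)/((-180 + 2*6084) - 14109) = (-2443 + 994)/((-180 + 12168) - 14109) = -1449/(11988 - 14109) = -1449/(-2121) = -1449*(-1/2121) = 69/101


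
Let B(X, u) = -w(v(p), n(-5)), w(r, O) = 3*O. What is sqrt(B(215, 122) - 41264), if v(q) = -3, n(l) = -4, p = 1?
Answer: 2*I*sqrt(10313) ≈ 203.11*I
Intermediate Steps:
B(X, u) = 12 (B(X, u) = -3*(-4) = -1*(-12) = 12)
sqrt(B(215, 122) - 41264) = sqrt(12 - 41264) = sqrt(-41252) = 2*I*sqrt(10313)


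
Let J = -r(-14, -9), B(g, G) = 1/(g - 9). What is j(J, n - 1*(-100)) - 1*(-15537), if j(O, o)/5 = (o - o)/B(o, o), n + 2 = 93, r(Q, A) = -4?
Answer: 15537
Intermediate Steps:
B(g, G) = 1/(-9 + g)
n = 91 (n = -2 + 93 = 91)
J = 4 (J = -1*(-4) = 4)
j(O, o) = 0 (j(O, o) = 5*((o - o)/(1/(-9 + o))) = 5*(0*(-9 + o)) = 5*0 = 0)
j(J, n - 1*(-100)) - 1*(-15537) = 0 - 1*(-15537) = 0 + 15537 = 15537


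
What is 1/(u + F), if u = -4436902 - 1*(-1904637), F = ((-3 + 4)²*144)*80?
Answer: -1/2520745 ≈ -3.9671e-7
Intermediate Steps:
F = 11520 (F = (1²*144)*80 = (1*144)*80 = 144*80 = 11520)
u = -2532265 (u = -4436902 + 1904637 = -2532265)
1/(u + F) = 1/(-2532265 + 11520) = 1/(-2520745) = -1/2520745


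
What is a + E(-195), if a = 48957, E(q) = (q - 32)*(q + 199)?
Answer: 48049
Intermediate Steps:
E(q) = (-32 + q)*(199 + q)
a + E(-195) = 48957 + (-6368 + (-195)**2 + 167*(-195)) = 48957 + (-6368 + 38025 - 32565) = 48957 - 908 = 48049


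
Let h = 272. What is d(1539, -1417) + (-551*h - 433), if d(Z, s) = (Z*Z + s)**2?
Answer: 5603181196511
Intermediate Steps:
d(Z, s) = (s + Z**2)**2 (d(Z, s) = (Z**2 + s)**2 = (s + Z**2)**2)
d(1539, -1417) + (-551*h - 433) = (-1417 + 1539**2)**2 + (-551*272 - 433) = (-1417 + 2368521)**2 + (-149872 - 433) = 2367104**2 - 150305 = 5603181346816 - 150305 = 5603181196511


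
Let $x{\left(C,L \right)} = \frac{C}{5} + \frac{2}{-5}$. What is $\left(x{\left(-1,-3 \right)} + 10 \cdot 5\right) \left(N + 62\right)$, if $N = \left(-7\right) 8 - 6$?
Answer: $0$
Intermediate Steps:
$x{\left(C,L \right)} = - \frac{2}{5} + \frac{C}{5}$ ($x{\left(C,L \right)} = C \frac{1}{5} + 2 \left(- \frac{1}{5}\right) = \frac{C}{5} - \frac{2}{5} = - \frac{2}{5} + \frac{C}{5}$)
$N = -62$ ($N = -56 - 6 = -62$)
$\left(x{\left(-1,-3 \right)} + 10 \cdot 5\right) \left(N + 62\right) = \left(\left(- \frac{2}{5} + \frac{1}{5} \left(-1\right)\right) + 10 \cdot 5\right) \left(-62 + 62\right) = \left(\left(- \frac{2}{5} - \frac{1}{5}\right) + 50\right) 0 = \left(- \frac{3}{5} + 50\right) 0 = \frac{247}{5} \cdot 0 = 0$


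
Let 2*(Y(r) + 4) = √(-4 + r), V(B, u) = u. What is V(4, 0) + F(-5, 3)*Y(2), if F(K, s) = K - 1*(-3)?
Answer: 8 - I*√2 ≈ 8.0 - 1.4142*I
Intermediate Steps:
F(K, s) = 3 + K (F(K, s) = K + 3 = 3 + K)
Y(r) = -4 + √(-4 + r)/2
V(4, 0) + F(-5, 3)*Y(2) = 0 + (3 - 5)*(-4 + √(-4 + 2)/2) = 0 - 2*(-4 + √(-2)/2) = 0 - 2*(-4 + (I*√2)/2) = 0 - 2*(-4 + I*√2/2) = 0 + (8 - I*√2) = 8 - I*√2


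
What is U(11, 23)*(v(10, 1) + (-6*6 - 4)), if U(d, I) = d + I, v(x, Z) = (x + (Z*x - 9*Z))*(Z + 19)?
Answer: 6120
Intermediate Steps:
v(x, Z) = (19 + Z)*(x - 9*Z + Z*x) (v(x, Z) = (x + (-9*Z + Z*x))*(19 + Z) = (x - 9*Z + Z*x)*(19 + Z) = (19 + Z)*(x - 9*Z + Z*x))
U(d, I) = I + d
U(11, 23)*(v(10, 1) + (-6*6 - 4)) = (23 + 11)*((-171*1 - 9*1² + 19*10 + 10*1² + 20*1*10) + (-6*6 - 4)) = 34*((-171 - 9*1 + 190 + 10*1 + 200) + (-36 - 4)) = 34*((-171 - 9 + 190 + 10 + 200) - 40) = 34*(220 - 40) = 34*180 = 6120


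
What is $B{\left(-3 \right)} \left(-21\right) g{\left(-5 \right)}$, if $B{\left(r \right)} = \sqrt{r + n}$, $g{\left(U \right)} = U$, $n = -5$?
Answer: $210 i \sqrt{2} \approx 296.98 i$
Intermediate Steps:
$B{\left(r \right)} = \sqrt{-5 + r}$ ($B{\left(r \right)} = \sqrt{r - 5} = \sqrt{-5 + r}$)
$B{\left(-3 \right)} \left(-21\right) g{\left(-5 \right)} = \sqrt{-5 - 3} \left(-21\right) \left(-5\right) = \sqrt{-8} \left(-21\right) \left(-5\right) = 2 i \sqrt{2} \left(-21\right) \left(-5\right) = - 42 i \sqrt{2} \left(-5\right) = 210 i \sqrt{2}$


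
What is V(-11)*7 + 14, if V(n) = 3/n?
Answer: 133/11 ≈ 12.091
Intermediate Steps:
V(-11)*7 + 14 = (3/(-11))*7 + 14 = (3*(-1/11))*7 + 14 = -3/11*7 + 14 = -21/11 + 14 = 133/11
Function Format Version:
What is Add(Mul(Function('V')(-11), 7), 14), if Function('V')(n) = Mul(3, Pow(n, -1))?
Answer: Rational(133, 11) ≈ 12.091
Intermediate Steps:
Add(Mul(Function('V')(-11), 7), 14) = Add(Mul(Mul(3, Pow(-11, -1)), 7), 14) = Add(Mul(Mul(3, Rational(-1, 11)), 7), 14) = Add(Mul(Rational(-3, 11), 7), 14) = Add(Rational(-21, 11), 14) = Rational(133, 11)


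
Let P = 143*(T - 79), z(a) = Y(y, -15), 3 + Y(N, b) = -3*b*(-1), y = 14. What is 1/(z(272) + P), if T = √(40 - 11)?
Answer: -11345/128116004 - 143*√29/128116004 ≈ -9.4563e-5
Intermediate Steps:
T = √29 ≈ 5.3852
Y(N, b) = -3 + 3*b (Y(N, b) = -3 - 3*b*(-1) = -3 + 3*b)
z(a) = -48 (z(a) = -3 + 3*(-15) = -3 - 45 = -48)
P = -11297 + 143*√29 (P = 143*(√29 - 79) = 143*(-79 + √29) = -11297 + 143*√29 ≈ -10527.)
1/(z(272) + P) = 1/(-48 + (-11297 + 143*√29)) = 1/(-11345 + 143*√29)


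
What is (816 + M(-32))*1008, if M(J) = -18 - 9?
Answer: 795312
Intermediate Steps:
M(J) = -27
(816 + M(-32))*1008 = (816 - 27)*1008 = 789*1008 = 795312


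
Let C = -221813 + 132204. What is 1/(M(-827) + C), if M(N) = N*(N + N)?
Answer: 1/1278249 ≈ 7.8232e-7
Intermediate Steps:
M(N) = 2*N**2 (M(N) = N*(2*N) = 2*N**2)
C = -89609
1/(M(-827) + C) = 1/(2*(-827)**2 - 89609) = 1/(2*683929 - 89609) = 1/(1367858 - 89609) = 1/1278249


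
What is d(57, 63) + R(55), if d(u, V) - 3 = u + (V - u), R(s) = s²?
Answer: 3091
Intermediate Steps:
d(u, V) = 3 + V (d(u, V) = 3 + (u + (V - u)) = 3 + V)
d(57, 63) + R(55) = (3 + 63) + 55² = 66 + 3025 = 3091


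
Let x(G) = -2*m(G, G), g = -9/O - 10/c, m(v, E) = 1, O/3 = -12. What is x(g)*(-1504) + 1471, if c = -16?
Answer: 4479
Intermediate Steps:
O = -36 (O = 3*(-12) = -36)
g = 7/8 (g = -9/(-36) - 10/(-16) = -9*(-1/36) - 10*(-1/16) = ¼ + 5/8 = 7/8 ≈ 0.87500)
x(G) = -2 (x(G) = -2*1 = -2)
x(g)*(-1504) + 1471 = -2*(-1504) + 1471 = 3008 + 1471 = 4479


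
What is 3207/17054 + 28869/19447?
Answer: 554698455/331649138 ≈ 1.6725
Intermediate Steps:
3207/17054 + 28869/19447 = 554698455/331649138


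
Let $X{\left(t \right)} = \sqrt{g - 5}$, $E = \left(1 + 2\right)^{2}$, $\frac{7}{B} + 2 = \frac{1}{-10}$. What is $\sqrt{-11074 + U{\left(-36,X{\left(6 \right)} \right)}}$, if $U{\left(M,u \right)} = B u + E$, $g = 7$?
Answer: $\frac{\sqrt{-99585 - 30 \sqrt{2}}}{3} \approx 105.21 i$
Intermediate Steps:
$B = - \frac{10}{3}$ ($B = \frac{7}{-2 + \frac{1}{-10}} = \frac{7}{-2 - \frac{1}{10}} = \frac{7}{- \frac{21}{10}} = 7 \left(- \frac{10}{21}\right) = - \frac{10}{3} \approx -3.3333$)
$E = 9$ ($E = 3^{2} = 9$)
$X{\left(t \right)} = \sqrt{2}$ ($X{\left(t \right)} = \sqrt{7 - 5} = \sqrt{2}$)
$U{\left(M,u \right)} = 9 - \frac{10 u}{3}$ ($U{\left(M,u \right)} = - \frac{10 u}{3} + 9 = 9 - \frac{10 u}{3}$)
$\sqrt{-11074 + U{\left(-36,X{\left(6 \right)} \right)}} = \sqrt{-11074 + \left(9 - \frac{10 \sqrt{2}}{3}\right)} = \sqrt{-11065 - \frac{10 \sqrt{2}}{3}}$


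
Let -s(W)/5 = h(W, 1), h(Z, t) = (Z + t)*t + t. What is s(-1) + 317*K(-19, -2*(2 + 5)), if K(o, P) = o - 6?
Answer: -7930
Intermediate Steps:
h(Z, t) = t + t*(Z + t) (h(Z, t) = t*(Z + t) + t = t + t*(Z + t))
s(W) = -10 - 5*W (s(W) = -5*(1 + W + 1) = -5*(2 + W) = -10 - 5*W)
K(o, P) = -6 + o
s(-1) + 317*K(-19, -2*(2 + 5)) = (-10 - 5*(-1)) + 317*(-6 - 19) = (-10 + 5) + 317*(-25) = -5 - 7925 = -7930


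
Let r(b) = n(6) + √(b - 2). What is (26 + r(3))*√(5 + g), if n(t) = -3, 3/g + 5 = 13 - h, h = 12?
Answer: 12*√17 ≈ 49.477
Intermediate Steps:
g = -¾ (g = 3/(-5 + (13 - 1*12)) = 3/(-5 + (13 - 12)) = 3/(-5 + 1) = 3/(-4) = 3*(-¼) = -¾ ≈ -0.75000)
r(b) = -3 + √(-2 + b) (r(b) = -3 + √(b - 2) = -3 + √(-2 + b))
(26 + r(3))*√(5 + g) = (26 + (-3 + √(-2 + 3)))*√(5 - ¾) = (26 + (-3 + √1))*√(17/4) = (26 + (-3 + 1))*(√17/2) = (26 - 2)*(√17/2) = 24*(√17/2) = 12*√17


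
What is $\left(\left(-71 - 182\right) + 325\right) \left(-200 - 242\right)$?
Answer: $-31824$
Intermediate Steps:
$\left(\left(-71 - 182\right) + 325\right) \left(-200 - 242\right) = \left(-253 + 325\right) \left(-442\right) = 72 \left(-442\right) = -31824$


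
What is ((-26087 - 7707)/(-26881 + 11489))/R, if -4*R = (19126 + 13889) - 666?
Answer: -16897/62239476 ≈ -0.00027148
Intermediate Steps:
R = -32349/4 (R = -((19126 + 13889) - 666)/4 = -(33015 - 666)/4 = -¼*32349 = -32349/4 ≈ -8087.3)
((-26087 - 7707)/(-26881 + 11489))/R = ((-26087 - 7707)/(-26881 + 11489))/(-32349/4) = -33794/(-15392)*(-4/32349) = -33794*(-1/15392)*(-4/32349) = (16897/7696)*(-4/32349) = -16897/62239476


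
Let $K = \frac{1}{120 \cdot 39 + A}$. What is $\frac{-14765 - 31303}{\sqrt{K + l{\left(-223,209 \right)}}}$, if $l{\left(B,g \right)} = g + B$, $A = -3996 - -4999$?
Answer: $\frac{46068 i \sqrt{452145163}}{79561} \approx 12312.0 i$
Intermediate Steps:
$A = 1003$ ($A = -3996 + 4999 = 1003$)
$l{\left(B,g \right)} = B + g$
$K = \frac{1}{5683}$ ($K = \frac{1}{120 \cdot 39 + 1003} = \frac{1}{4680 + 1003} = \frac{1}{5683} \approx 0.00017596$)
$\frac{-14765 - 31303}{\sqrt{K + l{\left(-223,209 \right)}}} = \frac{-14765 - 31303}{\sqrt{\frac{1}{5683} + \left(-223 + 209\right)}} = \frac{-14765 - 31303}{\sqrt{\frac{1}{5683} - 14}} = - \frac{46068}{\sqrt{- \frac{79561}{5683}}} = - \frac{46068}{\frac{1}{5683} i \sqrt{452145163}} = - 46068 \left(- \frac{i \sqrt{452145163}}{79561}\right) = \frac{46068 i \sqrt{452145163}}{79561}$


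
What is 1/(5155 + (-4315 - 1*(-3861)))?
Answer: 1/4701 ≈ 0.00021272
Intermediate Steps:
1/(5155 + (-4315 - 1*(-3861))) = 1/(5155 + (-4315 + 3861)) = 1/(5155 - 454) = 1/4701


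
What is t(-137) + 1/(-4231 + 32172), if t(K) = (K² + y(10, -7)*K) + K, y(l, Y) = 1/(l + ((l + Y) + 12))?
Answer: 13011089908/698525 ≈ 18627.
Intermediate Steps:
y(l, Y) = 1/(12 + Y + 2*l) (y(l, Y) = 1/(l + ((Y + l) + 12)) = 1/(l + (12 + Y + l)) = 1/(12 + Y + 2*l))
t(K) = K² + 26*K/25 (t(K) = (K² + K/(12 - 7 + 2*10)) + K = (K² + K/(12 - 7 + 20)) + K = (K² + K/25) + K = K² + 26*K/25)
t(-137) + 1/(-4231 + 32172) = (1/25)*(-137)*(26 + 25*(-137)) + 1/(-4231 + 32172) = (1/25)*(-137)*(26 - 3425) + 1/27941 = (1/25)*(-137)*(-3399) + 1/27941 = 465663/25 + 1/27941 = 13011089908/698525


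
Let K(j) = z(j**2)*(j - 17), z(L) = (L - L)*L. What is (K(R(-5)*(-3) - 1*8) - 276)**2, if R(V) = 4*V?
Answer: 76176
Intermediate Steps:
z(L) = 0 (z(L) = 0*L = 0)
K(j) = 0 (K(j) = 0*(j - 17) = 0*(-17 + j) = 0)
(K(R(-5)*(-3) - 1*8) - 276)**2 = (0 - 276)**2 = (-276)**2 = 76176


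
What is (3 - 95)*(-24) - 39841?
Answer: -37633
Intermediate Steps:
(3 - 95)*(-24) - 39841 = -92*(-24) - 39841 = 2208 - 39841 = -37633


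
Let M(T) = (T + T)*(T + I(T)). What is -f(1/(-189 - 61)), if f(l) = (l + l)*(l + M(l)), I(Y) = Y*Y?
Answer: -31001/976562500 ≈ -3.1745e-5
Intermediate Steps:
I(Y) = Y**2
M(T) = 2*T*(T + T**2) (M(T) = (T + T)*(T + T**2) = (2*T)*(T + T**2) = 2*T*(T + T**2))
f(l) = 2*l*(l + 2*l**2*(1 + l)) (f(l) = (l + l)*(l + 2*l**2*(1 + l)) = (2*l)*(l + 2*l**2*(1 + l)) = 2*l*(l + 2*l**2*(1 + l)))
-f(1/(-189 - 61)) = -(1/(-189 - 61))**2*(2 + 4*(1 + 1/(-189 - 61))/(-189 - 61)) = -(1/(-250))**2*(2 + 4*(1 + 1/(-250))/(-250)) = -(-1/250)**2*(2 + 4*(-1/250)*(1 - 1/250)) = -(2 + 4*(-1/250)*(249/250))/62500 = -(2 - 249/15625)/62500 = -31001/(62500*15625) = -1*31001/976562500 = -31001/976562500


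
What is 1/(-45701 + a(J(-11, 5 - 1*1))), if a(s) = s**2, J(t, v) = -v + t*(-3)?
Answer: -1/44860 ≈ -2.2292e-5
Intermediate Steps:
J(t, v) = -v - 3*t
1/(-45701 + a(J(-11, 5 - 1*1))) = 1/(-45701 + (-(5 - 1*1) - 3*(-11))**2) = 1/(-45701 + (-(5 - 1) + 33)**2) = 1/(-45701 + (-1*4 + 33)**2) = 1/(-45701 + (-4 + 33)**2) = 1/(-45701 + 29**2) = 1/(-45701 + 841) = 1/(-44860) = -1/44860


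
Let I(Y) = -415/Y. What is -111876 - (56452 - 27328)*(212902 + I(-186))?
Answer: -192222775854/31 ≈ -6.2007e+9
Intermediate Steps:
-111876 - (56452 - 27328)*(212902 + I(-186)) = -111876 - (56452 - 27328)*(212902 - 415/(-186)) = -111876 - 29124*(212902 - 415*(-1/186)) = -111876 - 29124*(212902 + 415/186) = -111876 - 29124*39600187/186 = -111876 - 1*192219307698/31 = -111876 - 192219307698/31 = -192222775854/31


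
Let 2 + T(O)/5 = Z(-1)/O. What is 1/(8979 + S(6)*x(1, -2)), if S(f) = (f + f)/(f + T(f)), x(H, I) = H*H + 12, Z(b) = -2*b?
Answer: 7/62385 ≈ 0.00011221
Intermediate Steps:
x(H, I) = 12 + H² (x(H, I) = H² + 12 = 12 + H²)
T(O) = -10 + 10/O (T(O) = -10 + 5*((-2*(-1))/O) = -10 + 5*(2/O) = -10 + 10/O)
S(f) = 2*f/(-10 + f + 10/f) (S(f) = (f + f)/(f + (-10 + 10/f)) = (2*f)/(-10 + f + 10/f) = 2*f/(-10 + f + 10/f))
1/(8979 + S(6)*x(1, -2)) = 1/(8979 + (2*6²/(10 + 6*(-10 + 6)))*(12 + 1²)) = 1/(8979 + (2*36/(10 + 6*(-4)))*(12 + 1)) = 1/(8979 + (2*36/(10 - 24))*13) = 1/(8979 + (2*36/(-14))*13) = 1/(8979 + (2*36*(-1/14))*13) = 1/(8979 - 36/7*13) = 1/(8979 - 468/7) = 1/(62385/7) = 7/62385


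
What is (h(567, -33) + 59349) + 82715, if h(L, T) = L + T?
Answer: 142598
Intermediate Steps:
(h(567, -33) + 59349) + 82715 = ((567 - 33) + 59349) + 82715 = (534 + 59349) + 82715 = 59883 + 82715 = 142598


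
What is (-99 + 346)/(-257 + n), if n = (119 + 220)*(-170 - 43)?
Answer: -247/72464 ≈ -0.0034086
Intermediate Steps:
n = -72207 (n = 339*(-213) = -72207)
(-99 + 346)/(-257 + n) = (-99 + 346)/(-257 - 72207) = 247/(-72464) = 247*(-1/72464) = -247/72464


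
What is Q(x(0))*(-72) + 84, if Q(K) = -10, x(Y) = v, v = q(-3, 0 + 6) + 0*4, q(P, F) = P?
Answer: 804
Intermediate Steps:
v = -3 (v = -3 + 0*4 = -3 + 0 = -3)
x(Y) = -3
Q(x(0))*(-72) + 84 = -10*(-72) + 84 = 720 + 84 = 804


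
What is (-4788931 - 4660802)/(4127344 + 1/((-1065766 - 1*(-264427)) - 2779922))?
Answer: -33841960253313/14781096100783 ≈ -2.2895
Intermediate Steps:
(-4788931 - 4660802)/(4127344 + 1/((-1065766 - 1*(-264427)) - 2779922)) = -9449733/(4127344 + 1/((-1065766 + 264427) - 2779922)) = -9449733/(4127344 + 1/(-801339 - 2779922)) = -9449733/(4127344 + 1/(-3581261)) = -9449733/(4127344 - 1/3581261) = -9449733/14781096100783/3581261 = -9449733*3581261/14781096100783 = -33841960253313/14781096100783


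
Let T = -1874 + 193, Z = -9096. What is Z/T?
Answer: 9096/1681 ≈ 5.4111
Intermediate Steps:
T = -1681
Z/T = -9096/(-1681) = -9096*(-1/1681) = 9096/1681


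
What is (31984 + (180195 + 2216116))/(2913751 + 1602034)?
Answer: 485659/903157 ≈ 0.53773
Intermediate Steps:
(31984 + (180195 + 2216116))/(2913751 + 1602034) = (31984 + 2396311)/4515785 = 2428295*(1/4515785) = 485659/903157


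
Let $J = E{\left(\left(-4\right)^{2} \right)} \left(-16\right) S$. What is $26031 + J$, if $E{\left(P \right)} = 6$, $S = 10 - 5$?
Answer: $25551$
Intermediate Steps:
$S = 5$
$J = -480$ ($J = 6 \left(-16\right) 5 = \left(-96\right) 5 = -480$)
$26031 + J = 26031 - 480 = 25551$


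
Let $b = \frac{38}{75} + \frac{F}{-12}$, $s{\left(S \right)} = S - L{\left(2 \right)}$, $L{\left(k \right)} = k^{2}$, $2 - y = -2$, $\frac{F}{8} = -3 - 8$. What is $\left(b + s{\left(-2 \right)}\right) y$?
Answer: $\frac{184}{25} \approx 7.36$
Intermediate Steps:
$F = -88$ ($F = 8 \left(-3 - 8\right) = 8 \left(-11\right) = -88$)
$y = 4$ ($y = 2 - -2 = 2 + 2 = 4$)
$s{\left(S \right)} = -4 + S$ ($s{\left(S \right)} = S - 2^{2} = S - 4 = -4 + S$)
$b = \frac{196}{25}$ ($b = \frac{38}{75} - \frac{88}{-12} = 38 \cdot \frac{1}{75} - - \frac{22}{3} = \frac{38}{75} + \frac{22}{3} = \frac{196}{25} \approx 7.84$)
$\left(b + s{\left(-2 \right)}\right) y = \left(\frac{196}{25} - 6\right) 4 = \frac{46}{25} \cdot 4 = \frac{184}{25}$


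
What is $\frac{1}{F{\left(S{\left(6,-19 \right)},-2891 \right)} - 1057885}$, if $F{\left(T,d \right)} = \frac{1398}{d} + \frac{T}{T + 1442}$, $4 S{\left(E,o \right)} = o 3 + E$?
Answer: $- \frac{16527847}{17484569563402} \approx -9.4528 \cdot 10^{-7}$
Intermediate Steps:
$S{\left(E,o \right)} = \frac{E}{4} + \frac{3 o}{4}$ ($S{\left(E,o \right)} = \frac{o 3 + E}{4} = \frac{3 o + E}{4} = \frac{E + 3 o}{4} = \frac{E}{4} + \frac{3 o}{4}$)
$F{\left(T,d \right)} = \frac{1398}{d} + \frac{T}{1442 + T}$
$\frac{1}{F{\left(S{\left(6,-19 \right)},-2891 \right)} - 1057885} = \frac{1}{\frac{2015916 + 1398 \left(\frac{1}{4} \cdot 6 + \frac{3}{4} \left(-19\right)\right) + \left(\frac{1}{4} \cdot 6 + \frac{3}{4} \left(-19\right)\right) \left(-2891\right)}{\left(-2891\right) \left(1442 + \left(\frac{1}{4} \cdot 6 + \frac{3}{4} \left(-19\right)\right)\right)} - 1057885} = \frac{1}{- \frac{2015916 + 1398 \left(\frac{3}{2} - \frac{57}{4}\right) + \left(\frac{3}{2} - \frac{57}{4}\right) \left(-2891\right)}{2891 \left(1442 + \left(\frac{3}{2} - \frac{57}{4}\right)\right)} - 1057885} = \frac{1}{- \frac{2015916 + 1398 \left(- \frac{51}{4}\right) - - \frac{147441}{4}}{2891 \left(1442 - \frac{51}{4}\right)} - 1057885} = \frac{1}{- \frac{2015916 - \frac{35649}{2} + \frac{147441}{4}}{2891 \cdot \frac{5717}{4}} - 1057885} = \frac{1}{\left(- \frac{1}{2891}\right) \frac{4}{5717} \cdot \frac{8139807}{4} - 1057885} = \frac{1}{- \frac{8139807}{16527847} - 1057885} = \frac{1}{- \frac{17484569563402}{16527847}} = - \frac{16527847}{17484569563402}$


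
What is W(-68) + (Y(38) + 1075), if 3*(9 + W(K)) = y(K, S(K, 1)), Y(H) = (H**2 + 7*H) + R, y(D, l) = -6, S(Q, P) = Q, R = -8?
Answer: 2766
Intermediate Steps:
Y(H) = -8 + H**2 + 7*H (Y(H) = (H**2 + 7*H) - 8 = -8 + H**2 + 7*H)
W(K) = -11 (W(K) = -9 + (1/3)*(-6) = -9 - 2 = -11)
W(-68) + (Y(38) + 1075) = -11 + ((-8 + 38**2 + 7*38) + 1075) = -11 + ((-8 + 1444 + 266) + 1075) = -11 + (1702 + 1075) = -11 + 2777 = 2766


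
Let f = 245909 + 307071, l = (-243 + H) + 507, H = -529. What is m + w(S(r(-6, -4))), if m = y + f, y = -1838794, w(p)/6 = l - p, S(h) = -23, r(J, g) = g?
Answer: -1287266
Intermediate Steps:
l = -265 (l = (-243 - 529) + 507 = -772 + 507 = -265)
w(p) = -1590 - 6*p (w(p) = 6*(-265 - p) = -1590 - 6*p)
f = 552980
m = -1285814 (m = -1838794 + 552980 = -1285814)
m + w(S(r(-6, -4))) = -1285814 + (-1590 - 6*(-23)) = -1285814 + (-1590 + 138) = -1285814 - 1452 = -1287266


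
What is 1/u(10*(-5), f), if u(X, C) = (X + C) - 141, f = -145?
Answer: -1/336 ≈ -0.0029762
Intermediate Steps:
u(X, C) = -141 + C + X (u(X, C) = (C + X) - 141 = -141 + C + X)
1/u(10*(-5), f) = 1/(-141 - 145 + 10*(-5)) = 1/(-141 - 145 - 50) = 1/(-336) = -1/336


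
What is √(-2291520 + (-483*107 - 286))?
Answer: I*√2343487 ≈ 1530.8*I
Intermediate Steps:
√(-2291520 + (-483*107 - 286)) = √(-2291520 + (-51681 - 286)) = √(-2291520 - 51967) = √(-2343487) = I*√2343487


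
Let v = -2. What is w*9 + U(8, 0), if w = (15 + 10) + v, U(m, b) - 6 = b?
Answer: 213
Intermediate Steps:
U(m, b) = 6 + b
w = 23 (w = (15 + 10) - 2 = 25 - 2 = 23)
w*9 + U(8, 0) = 23*9 + (6 + 0) = 207 + 6 = 213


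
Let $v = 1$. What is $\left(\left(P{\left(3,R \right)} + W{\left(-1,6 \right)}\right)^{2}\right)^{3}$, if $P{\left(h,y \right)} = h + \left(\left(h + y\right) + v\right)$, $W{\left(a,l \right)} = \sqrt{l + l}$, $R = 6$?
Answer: $10334557 + 5532540 \sqrt{3} \approx 1.9917 \cdot 10^{7}$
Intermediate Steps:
$W{\left(a,l \right)} = \sqrt{2} \sqrt{l}$ ($W{\left(a,l \right)} = \sqrt{2 l} = \sqrt{2} \sqrt{l}$)
$P{\left(h,y \right)} = 1 + y + 2 h$ ($P{\left(h,y \right)} = h + \left(\left(h + y\right) + 1\right) = h + \left(1 + h + y\right) = 1 + y + 2 h$)
$\left(\left(P{\left(3,R \right)} + W{\left(-1,6 \right)}\right)^{2}\right)^{3} = \left(\left(\left(1 + 6 + 2 \cdot 3\right) + \sqrt{2} \sqrt{6}\right)^{2}\right)^{3} = \left(\left(\left(1 + 6 + 6\right) + 2 \sqrt{3}\right)^{2}\right)^{3} = \left(\left(13 + 2 \sqrt{3}\right)^{2}\right)^{3} = \left(13 + 2 \sqrt{3}\right)^{6}$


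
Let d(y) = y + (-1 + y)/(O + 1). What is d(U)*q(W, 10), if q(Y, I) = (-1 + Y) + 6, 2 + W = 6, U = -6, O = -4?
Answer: -33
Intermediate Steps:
W = 4 (W = -2 + 6 = 4)
q(Y, I) = 5 + Y
d(y) = 1/3 + 2*y/3 (d(y) = y + (-1 + y)/(-4 + 1) = y + (-1 + y)/(-3) = y + (-1 + y)*(-1/3) = y + (1/3 - y/3) = 1/3 + 2*y/3)
d(U)*q(W, 10) = (1/3 + (2/3)*(-6))*(5 + 4) = (1/3 - 4)*9 = -11/3*9 = -33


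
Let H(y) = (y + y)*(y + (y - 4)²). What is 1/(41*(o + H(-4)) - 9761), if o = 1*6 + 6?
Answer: -1/28949 ≈ -3.4544e-5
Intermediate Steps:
o = 12 (o = 6 + 6 = 12)
H(y) = 2*y*(y + (-4 + y)²) (H(y) = (2*y)*(y + (-4 + y)²) = 2*y*(y + (-4 + y)²))
1/(41*(o + H(-4)) - 9761) = 1/(41*(12 + 2*(-4)*(-4 + (-4 - 4)²)) - 9761) = 1/(41*(12 + 2*(-4)*(-4 + (-8)²)) - 9761) = 1/(41*(12 + 2*(-4)*(-4 + 64)) - 9761) = 1/(41*(12 + 2*(-4)*60) - 9761) = 1/(41*(12 - 480) - 9761) = 1/(41*(-468) - 9761) = 1/(-19188 - 9761) = 1/(-28949) = -1/28949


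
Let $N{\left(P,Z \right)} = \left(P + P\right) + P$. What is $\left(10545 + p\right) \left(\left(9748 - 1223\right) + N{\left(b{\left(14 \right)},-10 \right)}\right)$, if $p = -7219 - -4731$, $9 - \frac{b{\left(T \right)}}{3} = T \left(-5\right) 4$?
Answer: $89642182$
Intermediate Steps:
$b{\left(T \right)} = 27 + 60 T$ ($b{\left(T \right)} = 27 - 3 T \left(-5\right) 4 = 27 - 3 - 5 T 4 = 27 - 3 \left(- 20 T\right) = 27 + 60 T$)
$p = -2488$ ($p = -7219 + 4731 = -2488$)
$N{\left(P,Z \right)} = 3 P$ ($N{\left(P,Z \right)} = 2 P + P = 3 P$)
$\left(10545 + p\right) \left(\left(9748 - 1223\right) + N{\left(b{\left(14 \right)},-10 \right)}\right) = \left(10545 - 2488\right) \left(\left(9748 - 1223\right) + 3 \left(27 + 60 \cdot 14\right)\right) = 8057 \left(\left(9748 - 1223\right) + 3 \left(27 + 840\right)\right) = 8057 \left(8525 + 3 \cdot 867\right) = 8057 \left(8525 + 2601\right) = 8057 \cdot 11126 = 89642182$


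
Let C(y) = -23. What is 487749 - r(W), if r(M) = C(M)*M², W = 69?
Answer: 597252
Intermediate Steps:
r(M) = -23*M²
487749 - r(W) = 487749 - (-23)*69² = 487749 - (-23)*4761 = 487749 - 1*(-109503) = 487749 + 109503 = 597252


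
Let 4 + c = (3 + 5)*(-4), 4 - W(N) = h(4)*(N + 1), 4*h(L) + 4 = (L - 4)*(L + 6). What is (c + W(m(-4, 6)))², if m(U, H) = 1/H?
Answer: 34225/36 ≈ 950.69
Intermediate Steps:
h(L) = -1 + (-4 + L)*(6 + L)/4 (h(L) = -1 + ((L - 4)*(L + 6))/4 = -1 + ((-4 + L)*(6 + L))/4 = -1 + (-4 + L)*(6 + L)/4)
W(N) = 5 + N (W(N) = 4 - (-7 + (½)*4 + (¼)*4²)*(N + 1) = 4 - (-7 + 2 + (¼)*16)*(1 + N) = 4 - (-7 + 2 + 4)*(1 + N) = 4 - (-1)*(1 + N) = 4 - (-1 - N) = 4 + (1 + N) = 5 + N)
c = -36 (c = -4 + (3 + 5)*(-4) = -4 + 8*(-4) = -4 - 32 = -36)
(c + W(m(-4, 6)))² = (-36 + (5 + 1/6))² = (-36 + (5 + ⅙))² = (-36 + 31/6)² = (-185/6)² = 34225/36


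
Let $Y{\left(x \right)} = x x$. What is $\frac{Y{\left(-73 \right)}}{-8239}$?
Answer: $- \frac{5329}{8239} \approx -0.6468$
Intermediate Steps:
$Y{\left(x \right)} = x^{2}$
$\frac{Y{\left(-73 \right)}}{-8239} = \frac{\left(-73\right)^{2}}{-8239} = 5329 \left(- \frac{1}{8239}\right) = - \frac{5329}{8239}$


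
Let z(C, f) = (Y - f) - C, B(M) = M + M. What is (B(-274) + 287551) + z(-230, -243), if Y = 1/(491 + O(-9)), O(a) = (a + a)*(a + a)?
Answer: 234292941/815 ≈ 2.8748e+5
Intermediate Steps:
B(M) = 2*M
O(a) = 4*a**2 (O(a) = (2*a)*(2*a) = 4*a**2)
Y = 1/815 (Y = 1/(491 + 4*(-9)**2) = 1/(491 + 4*81) = 1/(491 + 324) = 1/815 ≈ 0.0012270)
z(C, f) = 1/815 - C - f (z(C, f) = (1/815 - f) - C = 1/815 - C - f)
(B(-274) + 287551) + z(-230, -243) = (2*(-274) + 287551) + (1/815 - 1*(-230) - 1*(-243)) = (-548 + 287551) + (1/815 + 230 + 243) = 287003 + 385496/815 = 234292941/815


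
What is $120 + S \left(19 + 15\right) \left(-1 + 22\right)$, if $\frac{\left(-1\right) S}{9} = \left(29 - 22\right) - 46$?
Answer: $250734$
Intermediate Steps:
$S = 351$ ($S = - 9 \left(\left(29 - 22\right) - 46\right) = - 9 \left(7 - 46\right) = \left(-9\right) \left(-39\right) = 351$)
$120 + S \left(19 + 15\right) \left(-1 + 22\right) = 120 + 351 \left(19 + 15\right) \left(-1 + 22\right) = 120 + 351 \cdot 34 \cdot 21 = 120 + 351 \cdot 714 = 120 + 250614 = 250734$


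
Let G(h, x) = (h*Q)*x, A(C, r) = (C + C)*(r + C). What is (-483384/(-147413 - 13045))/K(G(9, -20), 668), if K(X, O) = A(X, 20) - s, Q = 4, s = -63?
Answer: 80564/26958628809 ≈ 2.9884e-6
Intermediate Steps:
A(C, r) = 2*C*(C + r) (A(C, r) = (2*C)*(C + r) = 2*C*(C + r))
G(h, x) = 4*h*x (G(h, x) = (h*4)*x = (4*h)*x = 4*h*x)
K(X, O) = 63 + 2*X*(20 + X) (K(X, O) = 2*X*(X + 20) - 1*(-63) = 2*X*(20 + X) + 63 = 63 + 2*X*(20 + X))
(-483384/(-147413 - 13045))/K(G(9, -20), 668) = (-483384/(-147413 - 13045))/(63 + 2*(4*9*(-20))*(20 + 4*9*(-20))) = (-483384/(-160458))/(63 + 2*(-720)*(20 - 720)) = (-483384*(-1/160458))/(63 + 2*(-720)*(-700)) = 80564/(26743*(63 + 1008000)) = (80564/26743)/1008063 = (80564/26743)*(1/1008063) = 80564/26958628809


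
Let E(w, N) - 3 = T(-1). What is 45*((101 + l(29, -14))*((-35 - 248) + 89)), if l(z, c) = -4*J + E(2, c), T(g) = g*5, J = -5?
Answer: -1038870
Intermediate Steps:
T(g) = 5*g
E(w, N) = -2 (E(w, N) = 3 + 5*(-1) = 3 - 5 = -2)
l(z, c) = 18 (l(z, c) = -4*(-5) - 2 = 20 - 2 = 18)
45*((101 + l(29, -14))*((-35 - 248) + 89)) = 45*((101 + 18)*((-35 - 248) + 89)) = 45*(119*(-283 + 89)) = 45*(119*(-194)) = 45*(-23086) = -1038870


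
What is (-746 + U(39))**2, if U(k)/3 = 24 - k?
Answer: 625681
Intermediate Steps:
U(k) = 72 - 3*k (U(k) = 3*(24 - k) = 72 - 3*k)
(-746 + U(39))**2 = (-746 + (72 - 3*39))**2 = (-746 + (72 - 117))**2 = (-746 - 45)**2 = (-791)**2 = 625681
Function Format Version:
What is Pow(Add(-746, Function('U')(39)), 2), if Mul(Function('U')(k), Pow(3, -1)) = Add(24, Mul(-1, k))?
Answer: 625681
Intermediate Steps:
Function('U')(k) = Add(72, Mul(-3, k)) (Function('U')(k) = Mul(3, Add(24, Mul(-1, k))) = Add(72, Mul(-3, k)))
Pow(Add(-746, Function('U')(39)), 2) = Pow(Add(-746, Add(72, Mul(-3, 39))), 2) = Pow(Add(-746, Add(72, -117)), 2) = Pow(Add(-746, -45), 2) = Pow(-791, 2) = 625681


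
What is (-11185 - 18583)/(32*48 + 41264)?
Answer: -3721/5350 ≈ -0.69551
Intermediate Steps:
(-11185 - 18583)/(32*48 + 41264) = -29768/(1536 + 41264) = -29768/42800 = -29768*1/42800 = -3721/5350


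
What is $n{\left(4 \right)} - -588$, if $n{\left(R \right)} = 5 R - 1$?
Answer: $607$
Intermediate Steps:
$n{\left(R \right)} = -1 + 5 R$
$n{\left(4 \right)} - -588 = \left(-1 + 5 \cdot 4\right) - -588 = \left(-1 + 20\right) + 588 = 19 + 588 = 607$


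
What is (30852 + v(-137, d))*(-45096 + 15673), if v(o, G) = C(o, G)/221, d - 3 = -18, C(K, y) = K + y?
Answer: -200610133220/221 ≈ -9.0774e+8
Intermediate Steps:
d = -15 (d = 3 - 18 = -15)
v(o, G) = G/221 + o/221 (v(o, G) = (o + G)/221 = (G + o)*(1/221) = G/221 + o/221)
(30852 + v(-137, d))*(-45096 + 15673) = (30852 + ((1/221)*(-15) + (1/221)*(-137)))*(-45096 + 15673) = (30852 + (-15/221 - 137/221))*(-29423) = (30852 - 152/221)*(-29423) = (6818140/221)*(-29423) = -200610133220/221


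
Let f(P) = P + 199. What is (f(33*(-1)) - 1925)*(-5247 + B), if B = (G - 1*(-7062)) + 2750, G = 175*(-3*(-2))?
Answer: -9876785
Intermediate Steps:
G = 1050 (G = 175*6 = 1050)
f(P) = 199 + P
B = 10862 (B = (1050 - 1*(-7062)) + 2750 = (1050 + 7062) + 2750 = 8112 + 2750 = 10862)
(f(33*(-1)) - 1925)*(-5247 + B) = ((199 + 33*(-1)) - 1925)*(-5247 + 10862) = ((199 - 33) - 1925)*5615 = (166 - 1925)*5615 = -1759*5615 = -9876785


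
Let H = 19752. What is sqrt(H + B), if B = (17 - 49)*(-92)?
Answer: 2*sqrt(5674) ≈ 150.65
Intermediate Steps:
B = 2944 (B = -32*(-92) = 2944)
sqrt(H + B) = sqrt(19752 + 2944) = sqrt(22696) = 2*sqrt(5674)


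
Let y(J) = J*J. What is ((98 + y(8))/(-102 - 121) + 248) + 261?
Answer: 113345/223 ≈ 508.27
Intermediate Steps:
y(J) = J²
((98 + y(8))/(-102 - 121) + 248) + 261 = ((98 + 8²)/(-102 - 121) + 248) + 261 = ((98 + 64)/(-223) + 248) + 261 = (162*(-1/223) + 248) + 261 = (-162/223 + 248) + 261 = 55142/223 + 261 = 113345/223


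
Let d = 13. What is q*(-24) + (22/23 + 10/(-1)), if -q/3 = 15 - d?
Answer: 3104/23 ≈ 134.96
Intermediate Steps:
q = -6 (q = -3*(15 - 1*13) = -3*(15 - 13) = -3*2 = -6)
q*(-24) + (22/23 + 10/(-1)) = -6*(-24) + (22/23 + 10/(-1)) = 144 + (22*(1/23) + 10*(-1)) = 144 + (22/23 - 10) = 144 - 208/23 = 3104/23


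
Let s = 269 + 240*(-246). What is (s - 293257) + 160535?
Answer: -191493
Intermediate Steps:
s = -58771 (s = 269 - 59040 = -58771)
(s - 293257) + 160535 = (-58771 - 293257) + 160535 = -352028 + 160535 = -191493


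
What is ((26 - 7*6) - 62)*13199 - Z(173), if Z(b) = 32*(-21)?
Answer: -1028850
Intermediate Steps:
Z(b) = -672
((26 - 7*6) - 62)*13199 - Z(173) = ((26 - 7*6) - 62)*13199 - 1*(-672) = ((26 - 42) - 62)*13199 + 672 = (-16 - 62)*13199 + 672 = -78*13199 + 672 = -1029522 + 672 = -1028850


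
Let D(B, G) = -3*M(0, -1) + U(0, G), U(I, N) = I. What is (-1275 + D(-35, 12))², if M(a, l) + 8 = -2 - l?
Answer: 1557504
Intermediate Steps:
M(a, l) = -10 - l (M(a, l) = -8 + (-2 - l) = -10 - l)
D(B, G) = 27 (D(B, G) = -3*(-10 - 1*(-1)) + 0 = -3*(-10 + 1) + 0 = -3*(-9) + 0 = 27 + 0 = 27)
(-1275 + D(-35, 12))² = (-1275 + 27)² = (-1248)² = 1557504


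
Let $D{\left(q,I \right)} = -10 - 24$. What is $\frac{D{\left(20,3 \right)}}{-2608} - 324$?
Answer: $- \frac{422479}{1304} \approx -323.99$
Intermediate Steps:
$D{\left(q,I \right)} = -34$
$\frac{D{\left(20,3 \right)}}{-2608} - 324 = - \frac{34}{-2608} - 324 = \left(-34\right) \left(- \frac{1}{2608}\right) - 324 = \frac{17}{1304} - 324 = - \frac{422479}{1304}$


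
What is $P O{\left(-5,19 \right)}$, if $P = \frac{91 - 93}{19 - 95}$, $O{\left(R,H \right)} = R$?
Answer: $- \frac{5}{38} \approx -0.13158$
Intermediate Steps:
$P = \frac{1}{38}$ ($P = - \frac{2}{-76} = \left(-2\right) \left(- \frac{1}{76}\right) = \frac{1}{38} \approx 0.026316$)
$P O{\left(-5,19 \right)} = \frac{1}{38} \left(-5\right) = - \frac{5}{38}$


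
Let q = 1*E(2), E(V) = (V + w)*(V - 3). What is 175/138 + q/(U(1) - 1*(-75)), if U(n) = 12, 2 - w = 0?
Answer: 4891/4002 ≈ 1.2221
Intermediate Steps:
w = 2 (w = 2 - 1*0 = 2 + 0 = 2)
E(V) = (-3 + V)*(2 + V) (E(V) = (V + 2)*(V - 3) = (2 + V)*(-3 + V) = (-3 + V)*(2 + V))
q = -4 (q = 1*(-6 + 2² - 1*2) = 1*(-6 + 4 - 2) = 1*(-4) = -4)
175/138 + q/(U(1) - 1*(-75)) = 175/138 - 4/(12 - 1*(-75)) = 175*(1/138) - 4/(12 + 75) = 175/138 - 4/87 = 4891/4002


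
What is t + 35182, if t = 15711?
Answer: 50893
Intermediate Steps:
t + 35182 = 15711 + 35182 = 50893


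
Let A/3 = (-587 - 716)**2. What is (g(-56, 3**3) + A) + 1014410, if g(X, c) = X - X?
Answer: 6107837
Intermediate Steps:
A = 5093427 (A = 3*(-587 - 716)**2 = 3*(-1303)**2 = 3*1697809 = 5093427)
g(X, c) = 0
(g(-56, 3**3) + A) + 1014410 = (0 + 5093427) + 1014410 = 5093427 + 1014410 = 6107837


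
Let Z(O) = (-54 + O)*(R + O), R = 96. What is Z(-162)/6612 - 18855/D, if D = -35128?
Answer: 52121169/19355528 ≈ 2.6928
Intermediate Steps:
Z(O) = (-54 + O)*(96 + O)
Z(-162)/6612 - 18855/D = (-5184 + (-162)**2 + 42*(-162))/6612 - 18855/(-35128) = (-5184 + 26244 - 6804)*(1/6612) - 18855*(-1/35128) = 14256*(1/6612) + 18855/35128 = 1188/551 + 18855/35128 = 52121169/19355528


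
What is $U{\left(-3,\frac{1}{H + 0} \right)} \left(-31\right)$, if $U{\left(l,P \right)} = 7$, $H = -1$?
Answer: $-217$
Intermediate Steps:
$U{\left(-3,\frac{1}{H + 0} \right)} \left(-31\right) = 7 \left(-31\right) = -217$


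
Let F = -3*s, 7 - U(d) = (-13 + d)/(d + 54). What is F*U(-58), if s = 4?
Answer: 129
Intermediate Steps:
U(d) = 7 - (-13 + d)/(54 + d) (U(d) = 7 - (-13 + d)/(d + 54) = 7 - (-13 + d)/(54 + d))
F = -12 (F = -3*4 = -12)
F*U(-58) = -12*(391 + 6*(-58))/(54 - 58) = -12*(391 - 348)/(-4) = -(-3)*43 = -12*(-43/4) = 129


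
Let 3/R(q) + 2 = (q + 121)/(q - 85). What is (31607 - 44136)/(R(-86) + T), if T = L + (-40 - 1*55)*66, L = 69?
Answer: 4723433/2338290 ≈ 2.0200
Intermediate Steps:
R(q) = 3/(-2 + (121 + q)/(-85 + q)) (R(q) = 3/(-2 + (q + 121)/(q - 85)) = 3/(-2 + (121 + q)/(-85 + q)))
T = -6201 (T = 69 + (-40 - 1*55)*66 = 69 + (-40 - 55)*66 = 69 - 95*66 = 69 - 6270 = -6201)
(31607 - 44136)/(R(-86) + T) = (31607 - 44136)/(3*(85 - 1*(-86))/(-291 - 86) - 6201) = -12529/(3*(85 + 86)/(-377) - 6201) = -12529/(3*(-1/377)*171 - 6201) = -12529/(-513/377 - 6201) = -12529/(-2338290/377) = -12529*(-377/2338290) = 4723433/2338290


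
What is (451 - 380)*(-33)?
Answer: -2343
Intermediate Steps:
(451 - 380)*(-33) = 71*(-33) = -2343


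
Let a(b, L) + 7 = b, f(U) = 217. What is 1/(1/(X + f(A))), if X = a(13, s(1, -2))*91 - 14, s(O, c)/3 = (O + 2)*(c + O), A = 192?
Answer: 749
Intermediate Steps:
s(O, c) = 3*(2 + O)*(O + c) (s(O, c) = 3*((O + 2)*(c + O)) = 3*((2 + O)*(O + c)) = 3*(2 + O)*(O + c))
a(b, L) = -7 + b
X = 532 (X = (-7 + 13)*91 - 14 = 6*91 - 14 = 546 - 14 = 532)
1/(1/(X + f(A))) = 1/(1/(532 + 217)) = 1/(1/749) = 749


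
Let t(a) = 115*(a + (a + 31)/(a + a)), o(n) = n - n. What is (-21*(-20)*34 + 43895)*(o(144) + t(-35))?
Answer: -1636404575/7 ≈ -2.3377e+8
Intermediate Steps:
o(n) = 0
t(a) = 115*a + 115*(31 + a)/(2*a) (t(a) = 115*(a + (31 + a)/((2*a))) = 115*(a + (31 + a)*(1/(2*a))) = 115*(a + (31 + a)/(2*a)) = 115*a + 115*(31 + a)/(2*a))
(-21*(-20)*34 + 43895)*(o(144) + t(-35)) = (-21*(-20)*34 + 43895)*(0 + (115/2 + 115*(-35) + (3565/2)/(-35))) = (420*34 + 43895)*(0 + (115/2 - 4025 + (3565/2)*(-1/35))) = (14280 + 43895)*(0 + (115/2 - 4025 - 713/14)) = 58175*(0 - 28129/7) = 58175*(-28129/7) = -1636404575/7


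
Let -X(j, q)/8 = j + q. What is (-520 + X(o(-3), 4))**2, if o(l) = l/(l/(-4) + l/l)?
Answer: 14197824/49 ≈ 2.8975e+5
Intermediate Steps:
o(l) = l/(1 - l/4) (o(l) = l/(l*(-1/4) + 1) = l/(-l/4 + 1) = l/(1 - l/4))
X(j, q) = -8*j - 8*q (X(j, q) = -8*(j + q) = -8*j - 8*q)
(-520 + X(o(-3), 4))**2 = (-520 + (-(-32)*(-3)/(-4 - 3) - 8*4))**2 = (-520 + (-(-32)*(-3)/(-7) - 32))**2 = (-520 + (-(-32)*(-3)*(-1)/7 - 32))**2 = (-520 + (-8*(-12/7) - 32))**2 = (-520 + (96/7 - 32))**2 = (-520 - 128/7)**2 = (-3768/7)**2 = 14197824/49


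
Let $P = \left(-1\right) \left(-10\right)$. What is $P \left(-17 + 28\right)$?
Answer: $110$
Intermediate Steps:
$P = 10$
$P \left(-17 + 28\right) = 10 \left(-17 + 28\right) = 10 \cdot 11 = 110$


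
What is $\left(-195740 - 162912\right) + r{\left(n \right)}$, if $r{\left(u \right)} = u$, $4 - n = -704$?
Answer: $-357944$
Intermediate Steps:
$n = 708$ ($n = 4 - -704 = 4 + 704 = 708$)
$\left(-195740 - 162912\right) + r{\left(n \right)} = \left(-195740 - 162912\right) + 708 = -358652 + 708 = -357944$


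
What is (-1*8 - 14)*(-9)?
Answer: 198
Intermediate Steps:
(-1*8 - 14)*(-9) = (-8 - 14)*(-9) = -22*(-9) = 198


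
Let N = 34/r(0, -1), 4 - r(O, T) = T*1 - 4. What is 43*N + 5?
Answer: 1507/9 ≈ 167.44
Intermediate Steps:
r(O, T) = 8 - T (r(O, T) = 4 - (T*1 - 4) = 4 - (T - 4) = 4 - (-4 + T) = 4 + (4 - T) = 8 - T)
N = 34/9 (N = 34/(8 - 1*(-1)) = 34/(8 + 1) = 34/9 ≈ 3.7778)
43*N + 5 = 43*(34/9) + 5 = 1462/9 + 5 = 1507/9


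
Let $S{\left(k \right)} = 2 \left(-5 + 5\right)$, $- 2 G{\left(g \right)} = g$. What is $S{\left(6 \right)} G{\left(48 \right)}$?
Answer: $0$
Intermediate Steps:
$G{\left(g \right)} = - \frac{g}{2}$
$S{\left(k \right)} = 0$ ($S{\left(k \right)} = 2 \cdot 0 = 0$)
$S{\left(6 \right)} G{\left(48 \right)} = 0 \left(\left(- \frac{1}{2}\right) 48\right) = 0 \left(-24\right) = 0$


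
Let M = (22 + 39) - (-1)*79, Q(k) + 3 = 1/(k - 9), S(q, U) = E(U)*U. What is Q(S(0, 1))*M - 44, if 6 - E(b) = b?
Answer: -499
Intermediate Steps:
E(b) = 6 - b
S(q, U) = U*(6 - U) (S(q, U) = (6 - U)*U = U*(6 - U))
Q(k) = -3 + 1/(-9 + k) (Q(k) = -3 + 1/(k - 9) = -3 + 1/(-9 + k))
M = 140 (M = 61 - 1*(-79) = 61 + 79 = 140)
Q(S(0, 1))*M - 44 = ((28 - 3*(6 - 1*1))/(-9 + 1*(6 - 1*1)))*140 - 44 = ((28 - 3*(6 - 1))/(-9 + 1*(6 - 1)))*140 - 44 = ((28 - 3*5)/(-9 + 1*5))*140 - 44 = ((28 - 3*5)/(-9 + 5))*140 - 44 = ((28 - 15)/(-4))*140 - 44 = -¼*13*140 - 44 = -13/4*140 - 44 = -455 - 44 = -499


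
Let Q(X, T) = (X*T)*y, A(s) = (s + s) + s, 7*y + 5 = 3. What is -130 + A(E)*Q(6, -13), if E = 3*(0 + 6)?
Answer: 7514/7 ≈ 1073.4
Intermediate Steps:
E = 18 (E = 3*6 = 18)
y = -2/7 (y = -5/7 + (1/7)*3 = -5/7 + 3/7 = -2/7 ≈ -0.28571)
A(s) = 3*s (A(s) = 2*s + s = 3*s)
Q(X, T) = -2*T*X/7 (Q(X, T) = (X*T)*(-2/7) = (T*X)*(-2/7) = -2*T*X/7)
-130 + A(E)*Q(6, -13) = -130 + (3*18)*(-2/7*(-13)*6) = -130 + 54*(156/7) = -130 + 8424/7 = 7514/7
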